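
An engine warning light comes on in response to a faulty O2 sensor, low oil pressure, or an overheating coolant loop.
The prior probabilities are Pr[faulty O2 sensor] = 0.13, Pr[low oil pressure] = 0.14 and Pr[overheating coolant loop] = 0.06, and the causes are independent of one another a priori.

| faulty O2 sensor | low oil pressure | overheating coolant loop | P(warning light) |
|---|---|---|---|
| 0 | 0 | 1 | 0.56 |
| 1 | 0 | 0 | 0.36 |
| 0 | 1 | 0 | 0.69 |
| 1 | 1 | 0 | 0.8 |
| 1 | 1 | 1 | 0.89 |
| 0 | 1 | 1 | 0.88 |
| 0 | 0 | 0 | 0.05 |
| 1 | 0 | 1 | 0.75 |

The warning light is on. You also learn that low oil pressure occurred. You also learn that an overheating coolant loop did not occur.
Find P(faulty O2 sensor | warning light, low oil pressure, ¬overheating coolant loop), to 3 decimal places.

Sum P(warning light|·) weighted by the priors over both values of faulty O2 sensor:
  P(warning light | low oil pressure, ¬overheating coolant loop) = 0.69·0.87 + 0.8·0.13
        = 0.600300 + 0.104000 = 0.704300
The terms with faulty O2 sensor present sum to 0.104000, so
  P(faulty O2 sensor | warning light, low oil pressure, ¬overheating coolant loop) = 0.104000 / 0.704300 ≈ 0.148

P(faulty O2 sensor | warning light, low oil pressure, ¬overheating coolant loop) ≈ 0.148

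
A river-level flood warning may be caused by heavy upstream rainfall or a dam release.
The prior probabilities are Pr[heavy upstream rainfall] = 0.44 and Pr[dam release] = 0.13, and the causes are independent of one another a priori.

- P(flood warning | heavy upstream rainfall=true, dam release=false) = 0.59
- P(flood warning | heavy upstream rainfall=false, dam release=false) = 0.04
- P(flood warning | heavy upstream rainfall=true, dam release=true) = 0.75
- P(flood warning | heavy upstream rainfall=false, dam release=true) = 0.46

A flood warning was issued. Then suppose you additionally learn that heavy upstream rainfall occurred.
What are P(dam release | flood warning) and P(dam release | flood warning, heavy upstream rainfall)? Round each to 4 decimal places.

By total probability over the 4 (heavy upstream rainfall, dam release) configurations:
  P(flood warning) = 0.04·0.56·0.87 + 0.46·0.56·0.13 + 0.59·0.44·0.87 + 0.75·0.44·0.13
        = 0.019488 + 0.033488 + 0.225852 + 0.042900 = 0.321728
Keeping only the dam release-present terms gives 0.076388, so
  P(dam release | flood warning) = 0.076388 / 0.321728 ≈ 0.2374

Now also conditioning on heavy upstream rainfall=true:
P(flood warning | heavy upstream rainfall) = 0.59·0.87 + 0.75·0.13 = 0.513300 + 0.097500 = 0.610800
Of this, 0.097500 comes from 0.75·0.13 (the dam release=true cases).
Hence the posterior is 0.097500/0.610800 ≈ 0.1596.
The drop from 0.2374 to 0.1596 is the explaining-away (discounting) effect.

P(dam release | flood warning) ≈ 0.2374; P(dam release | flood warning, heavy upstream rainfall) ≈ 0.1596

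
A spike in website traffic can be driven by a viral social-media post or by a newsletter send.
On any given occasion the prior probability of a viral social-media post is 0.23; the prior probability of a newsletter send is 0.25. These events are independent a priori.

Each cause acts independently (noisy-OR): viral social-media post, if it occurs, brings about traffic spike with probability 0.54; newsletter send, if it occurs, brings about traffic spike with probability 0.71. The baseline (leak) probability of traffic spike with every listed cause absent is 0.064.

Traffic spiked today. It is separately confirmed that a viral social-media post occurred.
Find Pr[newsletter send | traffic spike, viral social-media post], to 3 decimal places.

Pr[newsletter send | traffic spike, viral social-media post] ≈ 0.339

Under noisy-OR, P(traffic spike | causes) = 1 − (1−0.064)·∏(1−qᵢ) over the active causes.
By total probability over both values of newsletter send:
  P(traffic spike | viral social-media post) = 0.56944·0.75 + 0.875138·0.25
        = 0.427080 + 0.218784 = 0.645864
The terms with newsletter send present sum to 0.218784, so
  P(newsletter send | traffic spike, viral social-media post) = 0.218784 / 0.645864 ≈ 0.339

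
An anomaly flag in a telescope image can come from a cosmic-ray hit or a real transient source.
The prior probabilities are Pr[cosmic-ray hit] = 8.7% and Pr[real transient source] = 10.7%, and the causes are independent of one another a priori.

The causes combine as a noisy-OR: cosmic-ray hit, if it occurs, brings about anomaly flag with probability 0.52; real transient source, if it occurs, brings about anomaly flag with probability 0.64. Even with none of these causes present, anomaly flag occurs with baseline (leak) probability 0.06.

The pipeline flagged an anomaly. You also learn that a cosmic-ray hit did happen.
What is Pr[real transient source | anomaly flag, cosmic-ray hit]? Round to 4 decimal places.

Pr[real transient source | anomaly flag, cosmic-ray hit] ≈ 0.1546

Under noisy-OR, P(anomaly flag | causes) = 1 − (1−0.06)·∏(1−qᵢ) over the active causes.
P(anomaly flag | cosmic-ray hit) = 0.5488×0.893 + 0.837568×0.107 = 0.490078 + 0.089620 = 0.579698
The real transient source-present share is 0.837568×0.107 = 0.089620.
P(real transient source | anomaly flag, cosmic-ray hit) = 0.089620 / 0.579698 ≈ 0.1546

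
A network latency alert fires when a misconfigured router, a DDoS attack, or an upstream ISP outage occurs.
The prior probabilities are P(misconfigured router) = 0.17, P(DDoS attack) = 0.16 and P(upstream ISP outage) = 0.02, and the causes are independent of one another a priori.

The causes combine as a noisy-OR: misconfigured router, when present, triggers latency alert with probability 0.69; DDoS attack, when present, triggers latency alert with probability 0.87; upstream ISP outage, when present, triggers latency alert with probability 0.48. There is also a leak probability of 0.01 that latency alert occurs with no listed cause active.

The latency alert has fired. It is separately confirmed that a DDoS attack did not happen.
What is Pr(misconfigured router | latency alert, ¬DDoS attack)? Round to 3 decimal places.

Under noisy-OR, P(latency alert | causes) = 1 − (1−0.01)·∏(1−qᵢ) over the active causes.
P(latency alert | ¬DDoS attack) = 0.01*0.83*0.98 + 0.4852*0.83*0.02 + 0.6931*0.17*0.98 + 0.840412*0.17*0.02 = 0.008134 + 0.008054 + 0.115470 + 0.002857 = 0.134515
Of this, 0.118327 comes from 0.115470 + 0.002857 (the misconfigured router=true cases).
P(misconfigured router | latency alert, ¬DDoS attack) = 0.118327 / 0.134515 ≈ 0.880

Pr(misconfigured router | latency alert, ¬DDoS attack) ≈ 0.880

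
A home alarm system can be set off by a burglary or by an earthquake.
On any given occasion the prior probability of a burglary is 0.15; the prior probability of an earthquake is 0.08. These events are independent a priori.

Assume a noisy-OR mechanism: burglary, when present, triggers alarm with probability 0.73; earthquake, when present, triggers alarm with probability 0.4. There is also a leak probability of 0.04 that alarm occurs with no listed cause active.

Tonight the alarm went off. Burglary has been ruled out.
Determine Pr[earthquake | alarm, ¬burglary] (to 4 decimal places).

Under noisy-OR, P(alarm | causes) = 1 − (1−0.04)·∏(1−qᵢ) over the active causes.
Sum P(alarm|·) weighted by the priors over both values of earthquake:
  P(alarm | ¬burglary) = 0.04·0.92 + 0.424·0.08
        = 0.036800 + 0.033920 = 0.070720
Keeping only the earthquake-present terms gives 0.033920, so
  P(earthquake | alarm, ¬burglary) = 0.033920 / 0.070720 ≈ 0.4796

Pr[earthquake | alarm, ¬burglary] ≈ 0.4796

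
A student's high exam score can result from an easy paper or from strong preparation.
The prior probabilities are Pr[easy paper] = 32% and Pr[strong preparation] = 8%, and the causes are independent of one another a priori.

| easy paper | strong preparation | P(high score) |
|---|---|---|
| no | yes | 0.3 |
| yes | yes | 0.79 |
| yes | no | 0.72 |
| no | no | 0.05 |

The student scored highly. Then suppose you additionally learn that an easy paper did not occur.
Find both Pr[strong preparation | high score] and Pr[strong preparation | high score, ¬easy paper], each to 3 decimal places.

P(high score) = 0.05*0.68*0.92 + 0.3*0.68*0.08 + 0.72*0.32*0.92 + 0.79*0.32*0.08 = 0.031280 + 0.016320 + 0.211968 + 0.020224 = 0.279792
Of this, 0.036544 comes from 0.016320 + 0.020224 (the strong preparation=true cases).
P(strong preparation | high score) = 0.036544 / 0.279792 ≈ 0.131

With the extra evidence:
P(high score | ¬easy paper) = 0.05·0.92 + 0.3·0.08 = 0.046000 + 0.024000 = 0.070000
The strong preparation-present share is 0.3·0.08 = 0.024000.
Hence the posterior is 0.024000/0.070000 ≈ 0.343.

Pr[strong preparation | high score] ≈ 0.131; Pr[strong preparation | high score, ¬easy paper] ≈ 0.343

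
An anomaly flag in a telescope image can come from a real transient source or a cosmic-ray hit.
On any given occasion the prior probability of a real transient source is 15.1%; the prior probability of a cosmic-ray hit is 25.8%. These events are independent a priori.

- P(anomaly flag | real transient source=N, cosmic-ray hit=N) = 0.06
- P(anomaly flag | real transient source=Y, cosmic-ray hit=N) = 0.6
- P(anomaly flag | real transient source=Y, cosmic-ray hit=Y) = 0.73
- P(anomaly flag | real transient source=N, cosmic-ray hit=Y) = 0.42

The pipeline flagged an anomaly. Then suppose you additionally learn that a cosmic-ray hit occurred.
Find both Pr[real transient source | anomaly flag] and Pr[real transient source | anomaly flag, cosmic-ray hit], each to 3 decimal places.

Pr[real transient source | anomaly flag] ≈ 0.424; Pr[real transient source | anomaly flag, cosmic-ray hit] ≈ 0.236

Enumerate the 4 (real transient source, cosmic-ray hit) configurations and weight by the priors:
  P(anomaly flag) = 0.06·0.849·0.742 + 0.42·0.849·0.258 + 0.6·0.151·0.742 + 0.73·0.151·0.258
        = 0.037797 + 0.091998 + 0.067225 + 0.028439 = 0.225459
Keeping only the real transient source-present terms gives 0.095664, so
  P(real transient source | anomaly flag) = 0.095664 / 0.225459 ≈ 0.424

Now condition on the additional information:
Weight on real transient source=true, given the evidence: 0.73×0.151 = 0.110230
The normalizing constant is 0.42×0.849 + 0.73×0.151 = 0.466810
P(real transient source | anomaly flag, cosmic-ray hit) = 0.110230/0.466810 ≈ 0.236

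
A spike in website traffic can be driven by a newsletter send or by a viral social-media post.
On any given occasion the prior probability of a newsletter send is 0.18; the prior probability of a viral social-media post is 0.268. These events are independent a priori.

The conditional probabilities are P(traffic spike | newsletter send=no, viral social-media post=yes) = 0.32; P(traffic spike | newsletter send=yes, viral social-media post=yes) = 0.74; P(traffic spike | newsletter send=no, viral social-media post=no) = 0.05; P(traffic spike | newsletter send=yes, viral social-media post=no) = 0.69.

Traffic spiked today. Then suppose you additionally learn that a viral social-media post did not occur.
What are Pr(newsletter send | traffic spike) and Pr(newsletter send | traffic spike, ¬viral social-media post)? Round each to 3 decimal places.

P(traffic spike) = 0.05·0.82·0.732 + 0.32·0.82·0.268 + 0.69·0.18·0.732 + 0.74·0.18·0.268 = 0.030012 + 0.070323 + 0.090914 + 0.035698 = 0.226947
Of this, 0.126612 comes from 0.090914 + 0.035698 (the newsletter send=true cases).
Hence the posterior is 0.126612/0.226947 ≈ 0.558.

With the extra evidence:
P(traffic spike | ¬viral social-media post) = 0.05×0.82 + 0.69×0.18 = 0.041000 + 0.124200 = 0.165200
Restricting to configurations with newsletter send present: 0.69×0.18 = 0.124200.
Hence the posterior is 0.124200/0.165200 ≈ 0.752.
Ruling out viral social-media post raises the posterior on newsletter send — the flip side of explaining away.

Pr(newsletter send | traffic spike) ≈ 0.558; Pr(newsletter send | traffic spike, ¬viral social-media post) ≈ 0.752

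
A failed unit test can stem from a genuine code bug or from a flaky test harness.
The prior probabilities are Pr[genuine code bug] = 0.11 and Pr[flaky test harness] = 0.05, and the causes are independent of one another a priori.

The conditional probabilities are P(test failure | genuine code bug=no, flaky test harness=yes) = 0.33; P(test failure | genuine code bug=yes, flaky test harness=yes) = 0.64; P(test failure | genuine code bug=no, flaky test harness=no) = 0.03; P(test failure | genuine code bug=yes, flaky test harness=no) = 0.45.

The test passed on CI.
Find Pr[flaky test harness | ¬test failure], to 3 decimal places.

Pr[flaky test harness | ¬test failure] ≈ 0.035

By total probability over the 4 (genuine code bug, flaky test harness) configurations:
  P(¬test failure) = 0.97×0.89×0.95 + 0.67×0.89×0.05 + 0.55×0.11×0.95 + 0.36×0.11×0.05
        = 0.820135 + 0.029815 + 0.057475 + 0.001980 = 0.909405
The terms with flaky test harness present sum to 0.031795, so
  P(flaky test harness | ¬test failure) = 0.031795 / 0.909405 ≈ 0.035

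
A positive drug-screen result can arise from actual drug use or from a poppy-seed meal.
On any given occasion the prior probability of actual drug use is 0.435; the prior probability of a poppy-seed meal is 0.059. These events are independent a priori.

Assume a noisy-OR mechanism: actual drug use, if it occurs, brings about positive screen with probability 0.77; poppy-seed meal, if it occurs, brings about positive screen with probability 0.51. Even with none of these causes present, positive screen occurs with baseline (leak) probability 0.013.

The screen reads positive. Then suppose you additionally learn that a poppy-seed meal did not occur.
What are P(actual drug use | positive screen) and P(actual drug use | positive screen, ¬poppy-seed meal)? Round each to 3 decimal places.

P(actual drug use | positive screen) ≈ 0.934; P(actual drug use | positive screen, ¬poppy-seed meal) ≈ 0.979

Under noisy-OR, P(positive screen | causes) = 1 − (1−0.013)·∏(1−qᵢ) over the active causes.
For the numerator, keep only actual drug use=true terms: 0.316412 + 0.022810 = 0.339222
Denominator P(positive screen): 0.013*0.565*0.941 + 0.51637*0.565*0.059 + 0.77299*0.435*0.941 + 0.888765*0.435*0.059 = 0.363347
Posterior = 0.339222 / 0.363347 ≈ 0.934

Now also conditioning on poppy-seed meal≠true:
P(positive screen | ¬poppy-seed meal) = 0.013×0.565 + 0.77299×0.435 = 0.007345 + 0.336251 = 0.343596
Of this, 0.336251 comes from 0.77299×0.435 (the actual drug use=true cases).
Hence the posterior is 0.336251/0.343596 ≈ 0.979.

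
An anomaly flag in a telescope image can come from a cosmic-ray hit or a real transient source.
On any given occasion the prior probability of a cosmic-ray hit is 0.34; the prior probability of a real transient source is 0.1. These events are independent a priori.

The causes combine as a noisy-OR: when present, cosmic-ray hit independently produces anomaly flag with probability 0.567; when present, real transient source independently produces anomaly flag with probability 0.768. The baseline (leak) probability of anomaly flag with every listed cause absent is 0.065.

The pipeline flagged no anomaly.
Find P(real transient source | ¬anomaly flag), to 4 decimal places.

Under noisy-OR, P(anomaly flag | causes) = 1 − (1−0.065)·∏(1−qᵢ) over the active causes.
For the numerator, keep only real transient source=true terms: 0.014317 + 0.003193 = 0.017510
Denominator P(¬anomaly flag): 0.935×0.66×0.9 + 0.21692×0.66×0.1 + 0.404855×0.34×0.9 + 0.093926×0.34×0.1 = 0.696786
Posterior = 0.017510 / 0.696786 ≈ 0.0251

P(real transient source | ¬anomaly flag) ≈ 0.0251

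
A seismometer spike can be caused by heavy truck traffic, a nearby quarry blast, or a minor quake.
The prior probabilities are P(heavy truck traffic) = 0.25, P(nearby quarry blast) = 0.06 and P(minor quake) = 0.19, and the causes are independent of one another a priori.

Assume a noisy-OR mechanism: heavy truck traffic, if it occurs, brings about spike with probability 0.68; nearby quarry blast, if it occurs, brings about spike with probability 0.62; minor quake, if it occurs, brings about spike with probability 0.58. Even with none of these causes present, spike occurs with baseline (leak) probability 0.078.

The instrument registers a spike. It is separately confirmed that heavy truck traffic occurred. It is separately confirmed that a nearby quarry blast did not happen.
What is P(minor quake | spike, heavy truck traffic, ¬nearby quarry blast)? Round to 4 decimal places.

Under noisy-OR, P(spike | causes) = 1 − (1−0.078)·∏(1−qᵢ) over the active causes.
P(spike | heavy truck traffic, ¬nearby quarry blast) = 0.70496×0.81 + 0.876083×0.19 = 0.571018 + 0.166456 = 0.737474
Restricting to configurations with minor quake present: 0.876083×0.19 = 0.166456.
So P(minor quake | spike, heavy truck traffic, ¬nearby quarry blast) = 0.166456/0.737474 ≈ 0.2257.

P(minor quake | spike, heavy truck traffic, ¬nearby quarry blast) ≈ 0.2257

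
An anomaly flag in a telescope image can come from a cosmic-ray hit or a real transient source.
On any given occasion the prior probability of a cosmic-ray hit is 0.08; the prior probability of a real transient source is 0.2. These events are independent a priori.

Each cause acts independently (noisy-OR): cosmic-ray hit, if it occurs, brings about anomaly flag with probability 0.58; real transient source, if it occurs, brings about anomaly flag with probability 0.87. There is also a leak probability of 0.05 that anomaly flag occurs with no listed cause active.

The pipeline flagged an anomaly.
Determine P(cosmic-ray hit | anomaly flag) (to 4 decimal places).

Under noisy-OR, P(anomaly flag | causes) = 1 − (1−0.05)·∏(1−qᵢ) over the active causes.
Enumerate the 4 (cosmic-ray hit, real transient source) configurations and weight by the priors:
  P(anomaly flag) = 0.05×0.92×0.8 + 0.8765×0.92×0.2 + 0.601×0.08×0.8 + 0.94813×0.08×0.2
        = 0.036800 + 0.161276 + 0.038464 + 0.015170 = 0.251710
Configurations with cosmic-ray hit contribute 0.053634, so
  P(cosmic-ray hit | anomaly flag) = 0.053634 / 0.251710 ≈ 0.2131

P(cosmic-ray hit | anomaly flag) ≈ 0.2131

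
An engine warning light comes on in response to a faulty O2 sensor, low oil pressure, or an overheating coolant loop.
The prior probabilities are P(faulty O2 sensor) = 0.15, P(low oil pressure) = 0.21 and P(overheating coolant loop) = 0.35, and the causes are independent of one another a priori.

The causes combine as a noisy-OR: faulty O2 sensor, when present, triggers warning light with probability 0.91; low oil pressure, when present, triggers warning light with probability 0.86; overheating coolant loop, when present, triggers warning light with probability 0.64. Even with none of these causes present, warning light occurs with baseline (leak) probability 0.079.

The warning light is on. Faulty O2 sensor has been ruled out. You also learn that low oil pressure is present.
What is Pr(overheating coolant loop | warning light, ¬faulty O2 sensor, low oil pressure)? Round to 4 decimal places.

Pr(overheating coolant loop | warning light, ¬faulty O2 sensor, low oil pressure) ≈ 0.3709

Under noisy-OR, P(warning light | causes) = 1 − (1−0.079)·∏(1−qᵢ) over the active causes.
Numerator (weight on configurations with overheating coolant loop): 0.953582·0.35 = 0.333754
Denominator P(warning light | ¬faulty O2 sensor, low oil pressure): 0.87106·0.65 + 0.953582·0.35 = 0.899943
P(overheating coolant loop | warning light, ¬faulty O2 sensor, low oil pressure) = 0.333754/0.899943 ≈ 0.3709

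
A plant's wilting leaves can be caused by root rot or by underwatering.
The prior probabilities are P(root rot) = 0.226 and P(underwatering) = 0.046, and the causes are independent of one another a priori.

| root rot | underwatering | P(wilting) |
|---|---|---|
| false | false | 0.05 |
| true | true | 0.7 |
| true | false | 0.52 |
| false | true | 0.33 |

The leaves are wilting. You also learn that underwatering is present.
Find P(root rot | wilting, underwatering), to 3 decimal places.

P(root rot | wilting, underwatering) ≈ 0.382

For the numerator, keep only root rot=true terms: 0.7×0.226 = 0.158200
Denominator P(wilting | underwatering): 0.33×0.774 + 0.7×0.226 = 0.413620
Posterior = 0.158200 / 0.413620 ≈ 0.382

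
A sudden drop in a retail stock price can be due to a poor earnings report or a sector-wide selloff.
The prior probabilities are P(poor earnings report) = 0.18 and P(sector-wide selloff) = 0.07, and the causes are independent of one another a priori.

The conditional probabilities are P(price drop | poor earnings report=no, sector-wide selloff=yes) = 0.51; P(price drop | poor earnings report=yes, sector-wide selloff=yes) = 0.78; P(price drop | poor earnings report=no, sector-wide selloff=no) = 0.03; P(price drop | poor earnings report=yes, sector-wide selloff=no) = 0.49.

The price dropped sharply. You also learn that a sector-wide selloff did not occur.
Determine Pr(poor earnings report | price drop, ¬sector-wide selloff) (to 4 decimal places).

P(price drop | ¬sector-wide selloff) = 0.03·0.82 + 0.49·0.18 = 0.024600 + 0.088200 = 0.112800
The poor earnings report-present share is 0.49·0.18 = 0.088200.
Hence the posterior is 0.088200/0.112800 ≈ 0.7819.

Pr(poor earnings report | price drop, ¬sector-wide selloff) ≈ 0.7819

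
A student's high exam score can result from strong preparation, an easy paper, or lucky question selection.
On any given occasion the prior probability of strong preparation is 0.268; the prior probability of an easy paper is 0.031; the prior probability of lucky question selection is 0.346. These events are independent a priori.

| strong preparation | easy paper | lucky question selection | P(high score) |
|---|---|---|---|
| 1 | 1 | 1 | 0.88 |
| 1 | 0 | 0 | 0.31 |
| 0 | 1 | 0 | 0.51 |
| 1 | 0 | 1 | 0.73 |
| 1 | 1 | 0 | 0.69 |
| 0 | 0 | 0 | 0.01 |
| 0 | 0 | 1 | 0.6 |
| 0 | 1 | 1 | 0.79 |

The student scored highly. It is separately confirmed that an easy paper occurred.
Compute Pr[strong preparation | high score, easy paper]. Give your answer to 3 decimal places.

Weight on strong preparation=true, given the evidence: 0.120938 + 0.081601 = 0.202539
Normalizer over all consistent configurations: 0.51·0.732·0.654 + 0.79·0.732·0.346 + 0.69·0.268·0.654 + 0.88·0.268·0.346 = 0.646775
P(strong preparation | high score, easy paper) = 0.202539/0.646775 ≈ 0.313

Pr[strong preparation | high score, easy paper] ≈ 0.313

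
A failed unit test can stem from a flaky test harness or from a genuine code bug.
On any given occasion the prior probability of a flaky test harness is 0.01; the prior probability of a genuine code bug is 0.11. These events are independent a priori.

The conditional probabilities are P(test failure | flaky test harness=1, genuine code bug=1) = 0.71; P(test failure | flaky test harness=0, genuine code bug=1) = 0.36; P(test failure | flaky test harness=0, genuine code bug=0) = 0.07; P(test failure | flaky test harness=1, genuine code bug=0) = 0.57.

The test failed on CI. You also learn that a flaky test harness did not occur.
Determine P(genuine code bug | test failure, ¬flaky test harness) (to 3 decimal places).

P(test failure | ¬flaky test harness) = 0.07·0.89 + 0.36·0.11 = 0.062300 + 0.039600 = 0.101900
Restricting to configurations with genuine code bug present: 0.36·0.11 = 0.039600.
So P(genuine code bug | test failure, ¬flaky test harness) = 0.039600/0.101900 ≈ 0.389.

P(genuine code bug | test failure, ¬flaky test harness) ≈ 0.389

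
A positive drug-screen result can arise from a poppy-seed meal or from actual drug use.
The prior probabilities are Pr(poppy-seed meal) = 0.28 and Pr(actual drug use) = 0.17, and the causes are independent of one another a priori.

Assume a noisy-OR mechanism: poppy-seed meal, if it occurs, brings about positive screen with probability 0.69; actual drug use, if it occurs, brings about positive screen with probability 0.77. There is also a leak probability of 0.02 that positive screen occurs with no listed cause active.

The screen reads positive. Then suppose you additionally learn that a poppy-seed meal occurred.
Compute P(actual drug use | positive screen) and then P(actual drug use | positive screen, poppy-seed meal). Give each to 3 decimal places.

P(actual drug use | positive screen) ≈ 0.445; P(actual drug use | positive screen, poppy-seed meal) ≈ 0.215

Under noisy-OR, P(positive screen | causes) = 1 − (1−0.02)·∏(1−qᵢ) over the active causes.
Weight on actual drug use=true, given the evidence: 0.094811 + 0.044274 = 0.139085
The normalizing constant is 0.02·0.72·0.83 + 0.7746·0.72·0.17 + 0.6962·0.28·0.83 + 0.930126·0.28·0.17 = 0.312834
P(actual drug use | positive screen) = 0.139085/0.312834 ≈ 0.445

With the extra evidence:
P(positive screen | poppy-seed meal) = 0.6962*0.83 + 0.930126*0.17 = 0.577846 + 0.158121 = 0.735967
Restricting to configurations with actual drug use present: 0.930126*0.17 = 0.158121.
So P(actual drug use | positive screen, poppy-seed meal) = 0.158121/0.735967 ≈ 0.215.
— poppy-seed meal explains away the evidence for actual drug use.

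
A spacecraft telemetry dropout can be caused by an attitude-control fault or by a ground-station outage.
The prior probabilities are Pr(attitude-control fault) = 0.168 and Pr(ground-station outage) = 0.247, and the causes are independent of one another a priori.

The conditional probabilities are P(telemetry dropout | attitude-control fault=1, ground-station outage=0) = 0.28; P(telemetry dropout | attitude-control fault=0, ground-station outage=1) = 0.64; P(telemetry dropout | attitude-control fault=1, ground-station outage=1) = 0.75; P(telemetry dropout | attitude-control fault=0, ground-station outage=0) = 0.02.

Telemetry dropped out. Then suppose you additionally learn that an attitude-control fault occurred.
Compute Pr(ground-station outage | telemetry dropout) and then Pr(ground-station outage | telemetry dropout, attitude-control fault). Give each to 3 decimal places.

By total probability over the 4 (attitude-control fault, ground-station outage) configurations:
  P(telemetry dropout) = 0.02*0.832*0.753 + 0.64*0.832*0.247 + 0.28*0.168*0.753 + 0.75*0.168*0.247
        = 0.012530 + 0.131523 + 0.035421 + 0.031122 = 0.210596
Keeping only the ground-station outage-present terms gives 0.162645, so
  P(ground-station outage | telemetry dropout) = 0.162645 / 0.210596 ≈ 0.772

Now also conditioning on attitude-control fault=true:
Sum P(telemetry dropout|·) weighted by the priors over both values of ground-station outage:
  P(telemetry dropout | attitude-control fault) = 0.28*0.753 + 0.75*0.247
        = 0.210840 + 0.185250 = 0.396090
The terms with ground-station outage present sum to 0.185250, so
  P(ground-station outage | telemetry dropout, attitude-control fault) = 0.185250 / 0.396090 ≈ 0.468
The drop from 0.772 to 0.468 is the explaining-away (discounting) effect.

Pr(ground-station outage | telemetry dropout) ≈ 0.772; Pr(ground-station outage | telemetry dropout, attitude-control fault) ≈ 0.468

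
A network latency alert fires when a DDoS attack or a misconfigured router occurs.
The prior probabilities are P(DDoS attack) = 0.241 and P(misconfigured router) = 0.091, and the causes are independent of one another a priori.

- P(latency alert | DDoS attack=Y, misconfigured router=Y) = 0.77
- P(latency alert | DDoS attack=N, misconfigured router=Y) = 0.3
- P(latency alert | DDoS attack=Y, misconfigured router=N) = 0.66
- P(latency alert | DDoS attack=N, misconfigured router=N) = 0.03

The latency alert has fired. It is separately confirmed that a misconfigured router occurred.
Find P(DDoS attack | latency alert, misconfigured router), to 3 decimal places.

P(DDoS attack | latency alert, misconfigured router) ≈ 0.449

Enumerate both values of DDoS attack and weight by the priors:
  P(latency alert | misconfigured router) = 0.3×0.759 + 0.77×0.241
        = 0.227700 + 0.185570 = 0.413270
The terms with DDoS attack present sum to 0.185570, so
  P(DDoS attack | latency alert, misconfigured router) = 0.185570 / 0.413270 ≈ 0.449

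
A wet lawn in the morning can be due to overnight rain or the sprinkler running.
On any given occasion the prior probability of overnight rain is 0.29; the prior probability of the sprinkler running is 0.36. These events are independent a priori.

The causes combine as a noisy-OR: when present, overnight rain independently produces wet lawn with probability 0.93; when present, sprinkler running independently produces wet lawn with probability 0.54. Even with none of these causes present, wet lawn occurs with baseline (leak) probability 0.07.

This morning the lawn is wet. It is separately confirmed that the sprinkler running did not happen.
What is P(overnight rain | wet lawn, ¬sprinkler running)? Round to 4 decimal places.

P(overnight rain | wet lawn, ¬sprinkler running) ≈ 0.8451

Under noisy-OR, P(wet lawn | causes) = 1 − (1−0.07)·∏(1−qᵢ) over the active causes.
Sum P(wet lawn|·) weighted by the priors over both values of overnight rain:
  P(wet lawn | ¬sprinkler running) = 0.07*0.71 + 0.9349*0.29
        = 0.049700 + 0.271121 = 0.320821
Keeping only the overnight rain-present terms gives 0.271121, so
  P(overnight rain | wet lawn, ¬sprinkler running) = 0.271121 / 0.320821 ≈ 0.8451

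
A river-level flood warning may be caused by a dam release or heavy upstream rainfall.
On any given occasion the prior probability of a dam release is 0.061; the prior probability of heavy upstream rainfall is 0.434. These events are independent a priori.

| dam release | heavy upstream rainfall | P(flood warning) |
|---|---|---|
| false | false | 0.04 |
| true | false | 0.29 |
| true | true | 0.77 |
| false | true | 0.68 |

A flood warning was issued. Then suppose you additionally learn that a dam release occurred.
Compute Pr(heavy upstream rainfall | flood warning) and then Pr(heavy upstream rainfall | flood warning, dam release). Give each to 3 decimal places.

Enumerate the 4 (dam release, heavy upstream rainfall) configurations and weight by the priors:
  P(flood warning) = 0.04·0.939·0.566 + 0.68·0.939·0.434 + 0.29·0.061·0.566 + 0.77·0.061·0.434
        = 0.021259 + 0.277118 + 0.010013 + 0.020385 = 0.328775
The terms with heavy upstream rainfall present sum to 0.297503, so
  P(heavy upstream rainfall | flood warning) = 0.297503 / 0.328775 ≈ 0.905

Now condition on the additional information:
Sum P(flood warning|·) weighted by the priors over both values of heavy upstream rainfall:
  P(flood warning | dam release) = 0.29×0.566 + 0.77×0.434
        = 0.164140 + 0.334180 = 0.498320
The terms with heavy upstream rainfall present sum to 0.334180, so
  P(heavy upstream rainfall | flood warning, dam release) = 0.334180 / 0.498320 ≈ 0.671
— dam release explains away the evidence for heavy upstream rainfall.

Pr(heavy upstream rainfall | flood warning) ≈ 0.905; Pr(heavy upstream rainfall | flood warning, dam release) ≈ 0.671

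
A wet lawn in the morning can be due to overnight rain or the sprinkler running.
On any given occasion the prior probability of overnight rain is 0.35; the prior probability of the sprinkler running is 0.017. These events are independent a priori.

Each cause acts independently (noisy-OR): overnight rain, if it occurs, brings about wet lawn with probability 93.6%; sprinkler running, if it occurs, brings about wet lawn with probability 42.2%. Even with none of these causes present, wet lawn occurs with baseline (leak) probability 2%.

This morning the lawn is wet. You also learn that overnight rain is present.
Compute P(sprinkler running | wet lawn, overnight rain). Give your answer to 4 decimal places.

Under noisy-OR, P(wet lawn | causes) = 1 − (1−0.02)·∏(1−qᵢ) over the active causes.
P(wet lawn | overnight rain) = 0.93728*0.983 + 0.963748*0.017 = 0.921346 + 0.016384 = 0.937730
Restricting to configurations with sprinkler running present: 0.963748*0.017 = 0.016384.
So P(sprinkler running | wet lawn, overnight rain) = 0.016384/0.937730 ≈ 0.0175.

P(sprinkler running | wet lawn, overnight rain) ≈ 0.0175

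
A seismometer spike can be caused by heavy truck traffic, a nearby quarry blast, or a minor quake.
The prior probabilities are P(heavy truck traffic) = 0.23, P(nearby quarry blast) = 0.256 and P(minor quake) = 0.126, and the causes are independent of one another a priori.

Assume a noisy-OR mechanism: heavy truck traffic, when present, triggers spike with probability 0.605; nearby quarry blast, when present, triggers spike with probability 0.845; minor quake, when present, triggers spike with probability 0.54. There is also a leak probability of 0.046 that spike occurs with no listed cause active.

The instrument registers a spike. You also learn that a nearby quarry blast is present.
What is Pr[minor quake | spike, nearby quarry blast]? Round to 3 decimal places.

Under noisy-OR, P(spike | causes) = 1 − (1−0.046)·∏(1−qᵢ) over the active causes.
P(spike | nearby quarry blast) = 0.85213*0.77*0.874 + 0.93198*0.77*0.126 + 0.941591*0.23*0.874 + 0.973132*0.23*0.126 = 0.573466 + 0.090421 + 0.189279 + 0.028201 = 0.881367
The minor quake-present share is 0.090421 + 0.028201 = 0.118622.
Hence the posterior is 0.118622/0.881367 ≈ 0.135.

Pr[minor quake | spike, nearby quarry blast] ≈ 0.135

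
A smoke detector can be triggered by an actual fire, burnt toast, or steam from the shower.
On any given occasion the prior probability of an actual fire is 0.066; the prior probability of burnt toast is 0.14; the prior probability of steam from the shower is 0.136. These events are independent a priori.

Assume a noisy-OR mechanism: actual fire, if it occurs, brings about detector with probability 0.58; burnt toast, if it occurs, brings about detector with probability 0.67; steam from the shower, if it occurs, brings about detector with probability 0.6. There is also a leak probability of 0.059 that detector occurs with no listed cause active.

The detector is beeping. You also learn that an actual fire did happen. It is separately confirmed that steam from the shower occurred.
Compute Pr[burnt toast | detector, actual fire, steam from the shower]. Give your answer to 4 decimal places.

Pr[burnt toast | detector, actual fire, steam from the shower] ≈ 0.1549

Under noisy-OR, P(detector | causes) = 1 − (1−0.059)·∏(1−qᵢ) over the active causes.
P(detector | actual fire, steam from the shower) = 0.841912*0.86 + 0.947831*0.14 = 0.724044 + 0.132696 = 0.856740
Of this, 0.132696 comes from 0.947831*0.14 (the burnt toast=true cases).
So P(burnt toast | detector, actual fire, steam from the shower) = 0.132696/0.856740 ≈ 0.1549.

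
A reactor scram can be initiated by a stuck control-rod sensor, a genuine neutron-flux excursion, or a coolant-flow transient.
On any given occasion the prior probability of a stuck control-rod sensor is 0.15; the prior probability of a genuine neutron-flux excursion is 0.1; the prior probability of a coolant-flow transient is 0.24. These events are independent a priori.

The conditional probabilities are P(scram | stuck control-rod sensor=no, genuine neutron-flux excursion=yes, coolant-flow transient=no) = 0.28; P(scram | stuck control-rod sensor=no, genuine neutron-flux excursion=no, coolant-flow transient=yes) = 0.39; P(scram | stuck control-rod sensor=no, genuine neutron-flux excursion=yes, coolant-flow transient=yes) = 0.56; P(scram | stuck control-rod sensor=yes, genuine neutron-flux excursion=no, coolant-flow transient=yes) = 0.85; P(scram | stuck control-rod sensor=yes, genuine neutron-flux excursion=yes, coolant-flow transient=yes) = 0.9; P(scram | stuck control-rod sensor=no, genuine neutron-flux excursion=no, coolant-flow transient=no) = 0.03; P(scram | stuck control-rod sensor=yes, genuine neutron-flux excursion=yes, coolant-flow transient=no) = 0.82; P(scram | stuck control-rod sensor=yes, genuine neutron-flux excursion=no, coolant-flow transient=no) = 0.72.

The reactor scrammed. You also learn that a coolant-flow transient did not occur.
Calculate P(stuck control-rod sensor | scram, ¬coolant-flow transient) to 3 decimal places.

P(scram | ¬coolant-flow transient) = 0.03·0.85·0.9 + 0.28·0.85·0.1 + 0.72·0.15·0.9 + 0.82·0.15·0.1 = 0.022950 + 0.023800 + 0.097200 + 0.012300 = 0.156250
Restricting to configurations with stuck control-rod sensor present: 0.097200 + 0.012300 = 0.109500.
Hence the posterior is 0.109500/0.156250 ≈ 0.701.

P(stuck control-rod sensor | scram, ¬coolant-flow transient) ≈ 0.701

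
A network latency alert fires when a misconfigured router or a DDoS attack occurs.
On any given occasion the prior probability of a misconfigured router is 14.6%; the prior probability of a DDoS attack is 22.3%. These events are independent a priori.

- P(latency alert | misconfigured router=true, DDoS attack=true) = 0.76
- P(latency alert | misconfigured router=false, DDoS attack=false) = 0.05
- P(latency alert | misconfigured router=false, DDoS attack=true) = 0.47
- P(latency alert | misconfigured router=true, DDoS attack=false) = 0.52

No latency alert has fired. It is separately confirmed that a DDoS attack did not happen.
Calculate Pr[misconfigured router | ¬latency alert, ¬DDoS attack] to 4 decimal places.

Pr[misconfigured router | ¬latency alert, ¬DDoS attack] ≈ 0.0795

P(¬latency alert | ¬DDoS attack) = 0.95*0.854 + 0.48*0.146 = 0.811300 + 0.070080 = 0.881380
Restricting to configurations with misconfigured router present: 0.48*0.146 = 0.070080.
P(misconfigured router | ¬latency alert, ¬DDoS attack) = 0.070080 / 0.881380 ≈ 0.0795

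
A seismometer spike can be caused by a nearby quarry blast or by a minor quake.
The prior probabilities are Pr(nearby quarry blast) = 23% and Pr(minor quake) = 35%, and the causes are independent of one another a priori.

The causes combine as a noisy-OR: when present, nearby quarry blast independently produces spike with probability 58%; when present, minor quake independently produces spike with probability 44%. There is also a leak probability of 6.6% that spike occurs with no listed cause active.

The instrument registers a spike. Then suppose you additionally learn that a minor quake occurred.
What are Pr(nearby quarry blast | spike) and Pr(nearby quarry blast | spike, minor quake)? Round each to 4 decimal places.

Pr(nearby quarry blast | spike) ≈ 0.4875; Pr(nearby quarry blast | spike, minor quake) ≈ 0.3283

Under noisy-OR, P(spike | causes) = 1 − (1−0.066)·∏(1−qᵢ) over the active causes.
Enumerate the 4 (nearby quarry blast, minor quake) configurations and weight by the priors:
  P(spike) = 0.066·0.77·0.65 + 0.47696·0.77·0.35 + 0.60772·0.23·0.65 + 0.780323·0.23·0.35
        = 0.033033 + 0.128541 + 0.090854 + 0.062816 = 0.315244
Keeping only the nearby quarry blast-present terms gives 0.153670, so
  P(nearby quarry blast | spike) = 0.153670 / 0.315244 ≈ 0.4875

With the extra evidence:
P(spike | minor quake) = 0.47696*0.77 + 0.780323*0.23 = 0.367259 + 0.179474 = 0.546733
The nearby quarry blast-present share is 0.780323*0.23 = 0.179474.
Hence the posterior is 0.179474/0.546733 ≈ 0.3283.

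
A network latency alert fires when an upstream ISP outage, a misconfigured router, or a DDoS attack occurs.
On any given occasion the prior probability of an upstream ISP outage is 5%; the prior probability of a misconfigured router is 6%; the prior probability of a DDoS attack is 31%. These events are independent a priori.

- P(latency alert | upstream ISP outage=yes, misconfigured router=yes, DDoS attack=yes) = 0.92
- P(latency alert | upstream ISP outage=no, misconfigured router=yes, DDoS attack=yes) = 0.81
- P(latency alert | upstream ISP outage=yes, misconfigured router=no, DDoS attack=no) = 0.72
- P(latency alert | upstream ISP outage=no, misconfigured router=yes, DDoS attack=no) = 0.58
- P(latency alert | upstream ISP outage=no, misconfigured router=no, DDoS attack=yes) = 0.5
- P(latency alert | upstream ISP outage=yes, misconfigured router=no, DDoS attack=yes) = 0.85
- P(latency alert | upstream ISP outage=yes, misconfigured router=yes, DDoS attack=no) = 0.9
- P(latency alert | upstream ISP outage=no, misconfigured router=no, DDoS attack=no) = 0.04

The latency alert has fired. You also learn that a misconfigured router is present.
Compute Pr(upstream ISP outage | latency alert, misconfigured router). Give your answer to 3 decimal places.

Pr(upstream ISP outage | latency alert, misconfigured router) ≈ 0.068

Weight on upstream ISP outage=true, given the evidence: 0.031050 + 0.014260 = 0.045310
Normalizer over all consistent configurations: 0.58×0.95×0.69 + 0.81×0.95×0.31 + 0.9×0.05×0.69 + 0.92×0.05×0.31 = 0.664045
P(upstream ISP outage | latency alert, misconfigured router) = 0.045310/0.664045 ≈ 0.068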